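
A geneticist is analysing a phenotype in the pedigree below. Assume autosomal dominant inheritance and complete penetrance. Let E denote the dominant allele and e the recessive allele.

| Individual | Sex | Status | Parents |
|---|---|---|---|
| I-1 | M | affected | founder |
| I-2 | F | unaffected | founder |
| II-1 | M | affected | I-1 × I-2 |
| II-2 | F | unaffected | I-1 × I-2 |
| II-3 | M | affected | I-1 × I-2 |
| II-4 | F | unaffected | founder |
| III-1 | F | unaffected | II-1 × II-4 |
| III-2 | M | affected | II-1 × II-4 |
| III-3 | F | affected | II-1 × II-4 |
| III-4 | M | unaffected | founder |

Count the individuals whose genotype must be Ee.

5

Obligate heterozygotes: I-1 is affected so carries E and passed e to II-2 (ee), so I-1 is Ee; II-1 is affected so carries E and received e from I-2 (ee), so II-1 is Ee; II-3 is affected so carries E and received e from I-2 (ee), so II-3 is Ee; III-2 is affected so carries E and received e from II-4 (ee), so III-2 is Ee; III-3 is affected so carries E and received e from II-4 (ee), so III-3 is Ee.
Every other individual is either homozygous by phenotype or has at least one consistent homozygous assignment, so the count is 5.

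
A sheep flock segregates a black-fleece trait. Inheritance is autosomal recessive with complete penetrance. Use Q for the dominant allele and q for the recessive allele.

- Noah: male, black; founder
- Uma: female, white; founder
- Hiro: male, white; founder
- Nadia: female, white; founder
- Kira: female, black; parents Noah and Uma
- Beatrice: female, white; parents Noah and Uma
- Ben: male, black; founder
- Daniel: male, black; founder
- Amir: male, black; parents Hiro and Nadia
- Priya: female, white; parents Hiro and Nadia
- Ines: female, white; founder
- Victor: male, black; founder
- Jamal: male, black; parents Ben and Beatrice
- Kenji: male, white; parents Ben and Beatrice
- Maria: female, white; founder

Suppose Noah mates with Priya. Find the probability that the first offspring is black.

Noah is black, so Noah is qq.
Hiro is white so carries Q and passed q to Amir (qq), so Hiro is Qq.
Nadia is white so carries Q and passed q to Amir (qq), so Nadia is Qq.
Priya is a white offspring of Hiro (Qq) × Nadia (Qq), whose cross gives 1/4 QQ : 1/2 Qq : 1/4 qq; conditioning on being white, Priya is QQ with probability 1/3, Qq with probability 2/3.
Summing over parental genotype combinations, P(offspring is black) = 2/3·1/2 = 1/3.

1/3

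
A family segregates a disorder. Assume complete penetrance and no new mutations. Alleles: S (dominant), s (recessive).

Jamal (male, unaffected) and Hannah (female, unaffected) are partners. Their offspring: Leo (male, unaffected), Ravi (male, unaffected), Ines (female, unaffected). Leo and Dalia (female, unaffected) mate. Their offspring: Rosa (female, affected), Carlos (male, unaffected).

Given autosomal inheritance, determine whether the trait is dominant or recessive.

Leo and Dalia are both unaffected yet have an affected child Rosa. Under dominance, an affected child requires at least one affected parent, so the trait cannot be dominant.

recessive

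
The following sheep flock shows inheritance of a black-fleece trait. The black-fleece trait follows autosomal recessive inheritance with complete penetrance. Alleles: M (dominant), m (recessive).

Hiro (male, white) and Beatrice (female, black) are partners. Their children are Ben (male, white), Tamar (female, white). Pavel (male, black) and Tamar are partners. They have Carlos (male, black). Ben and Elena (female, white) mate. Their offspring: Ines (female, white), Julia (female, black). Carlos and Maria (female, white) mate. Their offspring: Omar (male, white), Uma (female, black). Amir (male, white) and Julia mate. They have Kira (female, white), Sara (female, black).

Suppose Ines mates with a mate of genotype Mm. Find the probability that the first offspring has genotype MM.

1/3

Ben is white so carries M and received m from Beatrice (mm), so Ben is Mm.
Elena is white so carries M and passed m to Julia (mm), so Elena is Mm.
Ines is a white offspring of Ben (Mm) × Elena (Mm), whose cross gives 1/4 MM : 1/2 Mm : 1/4 mm; conditioning on being white, Ines is MM with probability 1/3, Mm with probability 2/3.
Summing over parental genotype combinations, P(offspring has genotype MM) = 1/3·1/2 + 2/3·1/4 = 1/3.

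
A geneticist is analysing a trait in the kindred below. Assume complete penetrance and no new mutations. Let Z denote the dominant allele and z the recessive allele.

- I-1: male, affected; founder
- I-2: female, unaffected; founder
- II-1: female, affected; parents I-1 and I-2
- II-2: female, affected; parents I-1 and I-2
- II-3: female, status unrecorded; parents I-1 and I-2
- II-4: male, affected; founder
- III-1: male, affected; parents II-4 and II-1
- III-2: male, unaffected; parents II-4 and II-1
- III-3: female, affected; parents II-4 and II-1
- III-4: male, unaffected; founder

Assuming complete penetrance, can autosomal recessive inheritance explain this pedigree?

No

Under autosomal recessive, III-2 (unaffected, male) cannot arise from II-4 (affected) × II-1 (affected).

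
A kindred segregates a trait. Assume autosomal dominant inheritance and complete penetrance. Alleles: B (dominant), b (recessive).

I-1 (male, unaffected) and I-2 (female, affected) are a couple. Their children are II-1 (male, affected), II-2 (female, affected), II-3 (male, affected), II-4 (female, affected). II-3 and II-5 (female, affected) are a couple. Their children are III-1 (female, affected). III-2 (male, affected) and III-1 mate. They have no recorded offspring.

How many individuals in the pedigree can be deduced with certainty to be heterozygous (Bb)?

Obligate heterozygotes: II-1 is affected so carries B and received b from I-1 (bb), so II-1 is Bb; II-2 is affected so carries B and received b from I-1 (bb), so II-2 is Bb; II-3 is affected so carries B and received b from I-1 (bb), so II-3 is Bb; II-4 is affected so carries B and received b from I-1 (bb), so II-4 is Bb.
Every other individual is either homozygous by phenotype or has at least one consistent homozygous assignment, so the count is 4.

4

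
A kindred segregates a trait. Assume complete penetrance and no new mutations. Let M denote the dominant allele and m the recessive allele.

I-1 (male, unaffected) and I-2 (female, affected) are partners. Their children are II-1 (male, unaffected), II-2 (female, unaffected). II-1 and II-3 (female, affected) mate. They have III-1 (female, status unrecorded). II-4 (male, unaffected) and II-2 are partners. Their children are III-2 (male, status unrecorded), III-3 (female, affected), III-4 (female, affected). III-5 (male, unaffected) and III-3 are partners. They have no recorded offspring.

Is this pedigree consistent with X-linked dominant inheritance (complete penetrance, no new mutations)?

No

Under X-linked dominant, III-3 (affected, female) cannot arise from II-4 (unaffected) × II-2 (unaffected).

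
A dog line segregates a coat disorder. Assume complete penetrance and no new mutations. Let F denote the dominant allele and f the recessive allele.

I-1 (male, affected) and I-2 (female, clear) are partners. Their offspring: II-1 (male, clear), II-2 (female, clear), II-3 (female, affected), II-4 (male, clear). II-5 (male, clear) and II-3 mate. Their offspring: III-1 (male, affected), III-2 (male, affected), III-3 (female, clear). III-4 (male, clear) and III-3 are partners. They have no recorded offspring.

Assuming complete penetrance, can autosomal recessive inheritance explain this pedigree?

Yes

A consistent assignment under autosomal recessive exists: I-1 ff, I-2 Ff, II-1 Ff, II-2 Ff, II-3 ff, II-4 Ff, II-5 Ff, III-1 ff, III-2 ff, III-3 Ff, III-4 FF.
In this assignment every recorded phenotype matches its genotype and every non-founder's genotype is obtainable from its parents' genotypes, so the pedigree is consistent.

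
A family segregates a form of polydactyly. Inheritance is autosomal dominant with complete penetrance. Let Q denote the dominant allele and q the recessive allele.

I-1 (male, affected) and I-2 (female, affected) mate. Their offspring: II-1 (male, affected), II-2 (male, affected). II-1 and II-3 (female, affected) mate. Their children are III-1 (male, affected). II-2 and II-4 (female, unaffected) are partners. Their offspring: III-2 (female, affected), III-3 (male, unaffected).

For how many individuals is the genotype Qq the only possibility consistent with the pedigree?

2

Obligate heterozygotes: II-2 is affected so carries Q and passed q to III-3 (qq), so II-2 is Qq; III-2 is affected so carries Q and received q from II-4 (qq), so III-2 is Qq.
Every other individual is either homozygous by phenotype or has at least one consistent homozygous assignment, so the count is 2.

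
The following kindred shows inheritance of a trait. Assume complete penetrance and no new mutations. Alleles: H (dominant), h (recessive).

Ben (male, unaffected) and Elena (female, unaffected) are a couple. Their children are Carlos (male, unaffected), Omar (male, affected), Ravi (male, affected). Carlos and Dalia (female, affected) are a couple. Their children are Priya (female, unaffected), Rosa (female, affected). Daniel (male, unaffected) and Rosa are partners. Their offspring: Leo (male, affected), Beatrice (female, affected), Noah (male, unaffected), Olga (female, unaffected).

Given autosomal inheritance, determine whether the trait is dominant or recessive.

recessive

Ben and Elena are both unaffected yet have an affected child Omar. Under dominance, an affected child requires at least one affected parent, so the trait cannot be dominant.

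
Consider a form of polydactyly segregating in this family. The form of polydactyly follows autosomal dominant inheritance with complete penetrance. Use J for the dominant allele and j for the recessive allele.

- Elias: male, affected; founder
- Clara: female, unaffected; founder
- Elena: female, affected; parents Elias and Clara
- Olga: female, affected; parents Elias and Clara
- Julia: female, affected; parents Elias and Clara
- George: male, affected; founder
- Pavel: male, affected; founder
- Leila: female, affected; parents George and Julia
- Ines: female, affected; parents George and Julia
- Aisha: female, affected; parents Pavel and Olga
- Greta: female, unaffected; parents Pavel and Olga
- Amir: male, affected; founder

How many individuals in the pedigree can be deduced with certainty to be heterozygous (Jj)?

Obligate heterozygotes: Elena is affected so carries J and received j from Clara (jj), so Elena is Jj; Olga is affected so carries J and received j from Clara (jj), so Olga is Jj; Julia is affected so carries J and received j from Clara (jj), so Julia is Jj; Pavel is affected so carries J and passed j to Greta (jj), so Pavel is Jj.
Every other individual is either homozygous by phenotype or has at least one consistent homozygous assignment, so the count is 4.

4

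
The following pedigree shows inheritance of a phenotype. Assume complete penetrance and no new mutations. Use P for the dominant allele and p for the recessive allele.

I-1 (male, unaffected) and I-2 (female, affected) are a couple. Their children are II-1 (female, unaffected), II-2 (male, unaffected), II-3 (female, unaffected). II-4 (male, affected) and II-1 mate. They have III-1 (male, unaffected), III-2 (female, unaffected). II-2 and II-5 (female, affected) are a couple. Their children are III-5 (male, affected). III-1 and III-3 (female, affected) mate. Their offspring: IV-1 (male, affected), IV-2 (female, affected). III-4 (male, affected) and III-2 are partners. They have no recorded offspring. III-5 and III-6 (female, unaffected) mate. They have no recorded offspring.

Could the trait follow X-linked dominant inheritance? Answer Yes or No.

Under X-linked dominant, III-2 (unaffected, female) cannot arise from II-4 (affected) × II-1 (unaffected).

No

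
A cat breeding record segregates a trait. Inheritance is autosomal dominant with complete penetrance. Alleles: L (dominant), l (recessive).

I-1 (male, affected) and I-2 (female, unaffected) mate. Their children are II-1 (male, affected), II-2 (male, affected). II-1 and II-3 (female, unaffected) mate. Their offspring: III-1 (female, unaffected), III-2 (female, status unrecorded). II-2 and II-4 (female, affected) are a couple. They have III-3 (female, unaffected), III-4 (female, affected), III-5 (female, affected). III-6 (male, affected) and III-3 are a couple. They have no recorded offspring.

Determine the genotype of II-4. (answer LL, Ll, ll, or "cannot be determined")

From phenotype alone, II-4 is LL or Ll.
II-4 is affected so carries L and passed l to III-3 (ll), so II-4 is Ll.

Ll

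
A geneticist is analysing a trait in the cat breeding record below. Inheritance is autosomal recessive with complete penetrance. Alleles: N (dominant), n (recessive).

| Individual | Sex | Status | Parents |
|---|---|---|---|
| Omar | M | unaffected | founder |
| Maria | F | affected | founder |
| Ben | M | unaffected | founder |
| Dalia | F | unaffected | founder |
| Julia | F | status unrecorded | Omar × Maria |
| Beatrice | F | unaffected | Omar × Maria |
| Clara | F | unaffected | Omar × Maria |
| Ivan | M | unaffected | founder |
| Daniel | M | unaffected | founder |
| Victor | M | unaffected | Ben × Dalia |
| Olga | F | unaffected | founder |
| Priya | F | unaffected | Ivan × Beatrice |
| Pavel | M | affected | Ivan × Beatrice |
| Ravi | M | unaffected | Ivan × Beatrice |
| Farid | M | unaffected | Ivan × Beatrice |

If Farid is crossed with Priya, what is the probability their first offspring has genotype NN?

4/9

Ivan is unaffected so carries N and passed n to Pavel (nn), so Ivan is Nn.
Beatrice is unaffected so carries N and received n from Maria (nn), so Beatrice is Nn.
Farid is an unaffected offspring of Ivan (Nn) × Beatrice (Nn), whose cross gives 1/4 NN : 1/2 Nn : 1/4 nn; conditioning on being unaffected, Farid is NN with probability 1/3, Nn with probability 2/3.
Priya is an unaffected offspring of Ivan (Nn) × Beatrice (Nn), whose cross gives 1/4 NN : 1/2 Nn : 1/4 nn; conditioning on being unaffected, Priya is NN with probability 1/3, Nn with probability 2/3.
Summing over parental genotype combinations, P(offspring has genotype NN) = 1/9·1 + 2/9·1/2 + 2/9·1/2 + 4/9·1/4 = 4/9.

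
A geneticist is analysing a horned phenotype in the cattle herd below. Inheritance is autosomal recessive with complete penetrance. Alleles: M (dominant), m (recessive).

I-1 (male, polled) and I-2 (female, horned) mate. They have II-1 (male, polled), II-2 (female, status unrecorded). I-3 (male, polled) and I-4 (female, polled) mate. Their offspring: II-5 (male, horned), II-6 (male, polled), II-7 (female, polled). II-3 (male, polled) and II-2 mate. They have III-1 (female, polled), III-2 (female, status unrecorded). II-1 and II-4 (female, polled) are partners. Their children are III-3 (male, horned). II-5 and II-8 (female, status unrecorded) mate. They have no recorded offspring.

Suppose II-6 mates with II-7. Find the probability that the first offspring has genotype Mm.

4/9

I-3 is polled so carries M and passed m to II-5 (mm), so I-3 is Mm.
I-4 is polled so carries M and passed m to II-5 (mm), so I-4 is Mm.
II-6 is a polled offspring of I-3 (Mm) × I-4 (Mm), whose cross gives 1/4 MM : 1/2 Mm : 1/4 mm; conditioning on being polled, II-6 is MM with probability 1/3, Mm with probability 2/3.
II-7 is a polled offspring of I-3 (Mm) × I-4 (Mm), whose cross gives 1/4 MM : 1/2 Mm : 1/4 mm; conditioning on being polled, II-7 is MM with probability 1/3, Mm with probability 2/3.
Summing over parental genotype combinations, P(offspring has genotype Mm) = 2/9·1/2 + 2/9·1/2 + 4/9·1/2 = 4/9.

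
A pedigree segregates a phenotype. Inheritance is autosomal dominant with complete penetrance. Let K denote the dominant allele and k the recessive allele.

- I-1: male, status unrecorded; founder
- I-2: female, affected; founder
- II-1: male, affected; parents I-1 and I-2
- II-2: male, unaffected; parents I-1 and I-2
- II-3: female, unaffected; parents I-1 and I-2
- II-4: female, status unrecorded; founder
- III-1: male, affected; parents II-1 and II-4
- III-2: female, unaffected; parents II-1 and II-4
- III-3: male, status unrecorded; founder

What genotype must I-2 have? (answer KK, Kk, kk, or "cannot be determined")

From phenotype alone, I-2 is KK or Kk.
I-2 is affected so carries K and passed k to II-2 (kk), so I-2 is Kk.

Kk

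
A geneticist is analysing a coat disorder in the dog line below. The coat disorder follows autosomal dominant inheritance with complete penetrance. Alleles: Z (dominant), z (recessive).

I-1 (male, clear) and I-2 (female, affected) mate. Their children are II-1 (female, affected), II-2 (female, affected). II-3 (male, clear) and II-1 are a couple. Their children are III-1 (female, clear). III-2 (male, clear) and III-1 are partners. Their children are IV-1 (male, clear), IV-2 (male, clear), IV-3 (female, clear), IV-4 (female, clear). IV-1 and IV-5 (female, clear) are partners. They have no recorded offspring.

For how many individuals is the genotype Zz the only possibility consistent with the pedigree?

Obligate heterozygotes: II-1 is affected so carries Z and received z from I-1 (zz), so II-1 is Zz; II-2 is affected so carries Z and received z from I-1 (zz), so II-2 is Zz.
Every other individual is either homozygous by phenotype or has at least one consistent homozygous assignment, so the count is 2.

2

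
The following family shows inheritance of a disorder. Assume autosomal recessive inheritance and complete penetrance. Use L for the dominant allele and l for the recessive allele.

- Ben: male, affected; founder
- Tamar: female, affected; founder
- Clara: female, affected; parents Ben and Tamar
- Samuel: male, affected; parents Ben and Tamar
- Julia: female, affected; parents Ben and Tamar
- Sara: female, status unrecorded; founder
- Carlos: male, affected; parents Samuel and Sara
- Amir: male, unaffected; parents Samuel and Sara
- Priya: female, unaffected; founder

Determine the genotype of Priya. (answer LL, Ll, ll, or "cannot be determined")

Priya's phenotype allows LL or Ll, and no parent or child forces a single allele at both positions; consistent genotype assignments exist with Priya as LL or Ll.

cannot be determined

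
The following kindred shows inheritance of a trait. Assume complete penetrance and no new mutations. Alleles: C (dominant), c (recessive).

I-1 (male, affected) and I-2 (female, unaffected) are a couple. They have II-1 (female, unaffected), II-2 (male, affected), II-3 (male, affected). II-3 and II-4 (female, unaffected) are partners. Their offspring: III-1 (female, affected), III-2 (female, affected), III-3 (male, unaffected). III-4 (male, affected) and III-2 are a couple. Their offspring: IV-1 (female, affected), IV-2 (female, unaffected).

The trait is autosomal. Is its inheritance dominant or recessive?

dominant

III-4 and III-2 are both affected yet have an unaffected child IV-2. Under a recessive model two affected parents are homozygous and every child would be affected, so the trait cannot be recessive.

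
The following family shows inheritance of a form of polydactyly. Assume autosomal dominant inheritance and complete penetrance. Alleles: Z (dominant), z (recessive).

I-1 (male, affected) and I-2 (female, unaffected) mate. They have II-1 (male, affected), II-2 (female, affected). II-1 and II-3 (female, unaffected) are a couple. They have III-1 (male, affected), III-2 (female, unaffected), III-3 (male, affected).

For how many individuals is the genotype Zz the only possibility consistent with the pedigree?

Obligate heterozygotes: II-1 is affected so carries Z and received z from I-2 (zz), so II-1 is Zz; II-2 is affected so carries Z and received z from I-2 (zz), so II-2 is Zz; III-1 is affected so carries Z and received z from II-3 (zz), so III-1 is Zz; III-3 is affected so carries Z and received z from II-3 (zz), so III-3 is Zz.
Every other individual is either homozygous by phenotype or has at least one consistent homozygous assignment, so the count is 4.

4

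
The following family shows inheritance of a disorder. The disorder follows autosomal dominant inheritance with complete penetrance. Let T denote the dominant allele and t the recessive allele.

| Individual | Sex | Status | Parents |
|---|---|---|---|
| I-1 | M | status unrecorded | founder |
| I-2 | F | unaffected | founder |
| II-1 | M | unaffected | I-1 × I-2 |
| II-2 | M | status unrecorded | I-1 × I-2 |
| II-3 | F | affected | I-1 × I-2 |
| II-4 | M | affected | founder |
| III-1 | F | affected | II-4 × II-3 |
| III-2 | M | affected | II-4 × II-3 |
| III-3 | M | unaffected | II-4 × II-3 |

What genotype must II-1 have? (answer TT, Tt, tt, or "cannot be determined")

tt

II-1 is unaffected, so II-1 is tt.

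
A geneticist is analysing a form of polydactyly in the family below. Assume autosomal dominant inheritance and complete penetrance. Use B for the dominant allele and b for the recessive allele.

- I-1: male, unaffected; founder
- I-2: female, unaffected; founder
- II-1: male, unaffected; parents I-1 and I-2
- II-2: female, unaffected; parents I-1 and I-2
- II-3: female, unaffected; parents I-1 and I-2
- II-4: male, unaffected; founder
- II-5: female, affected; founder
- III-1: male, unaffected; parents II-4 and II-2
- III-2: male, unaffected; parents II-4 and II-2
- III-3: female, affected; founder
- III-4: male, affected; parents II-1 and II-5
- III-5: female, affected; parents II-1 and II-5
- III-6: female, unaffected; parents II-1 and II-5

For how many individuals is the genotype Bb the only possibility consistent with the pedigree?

3

Obligate heterozygotes: II-5 is affected so carries B and passed b to III-6 (bb), so II-5 is Bb; III-4 is affected so carries B and received b from II-1 (bb), so III-4 is Bb; III-5 is affected so carries B and received b from II-1 (bb), so III-5 is Bb.
Every other individual is either homozygous by phenotype or has at least one consistent homozygous assignment, so the count is 3.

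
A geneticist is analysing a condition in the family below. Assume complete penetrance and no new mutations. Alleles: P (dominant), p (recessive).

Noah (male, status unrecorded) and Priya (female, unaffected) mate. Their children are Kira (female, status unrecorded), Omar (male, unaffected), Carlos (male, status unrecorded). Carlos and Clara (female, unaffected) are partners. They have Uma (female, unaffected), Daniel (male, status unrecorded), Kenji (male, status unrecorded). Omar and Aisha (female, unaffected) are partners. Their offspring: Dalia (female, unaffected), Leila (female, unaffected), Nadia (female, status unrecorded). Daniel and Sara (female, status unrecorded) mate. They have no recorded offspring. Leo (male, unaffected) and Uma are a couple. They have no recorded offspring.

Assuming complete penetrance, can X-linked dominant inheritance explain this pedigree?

A consistent assignment under X-linked dominant exists: Noah X^P Y, Priya X^p X^p, Kira X^P X^p, Omar X^p Y, Carlos X^p Y, Clara X^p X^p, Aisha X^p X^p, Uma X^p X^p, Daniel X^p Y, Kenji X^p Y, Sara X^P X^P, Leo X^p Y, Dalia X^p X^p, Leila X^p X^p, Nadia X^p X^p.
In this assignment every recorded phenotype matches its genotype and every non-founder's genotype is obtainable from its parents' genotypes, so the pedigree is consistent.

Yes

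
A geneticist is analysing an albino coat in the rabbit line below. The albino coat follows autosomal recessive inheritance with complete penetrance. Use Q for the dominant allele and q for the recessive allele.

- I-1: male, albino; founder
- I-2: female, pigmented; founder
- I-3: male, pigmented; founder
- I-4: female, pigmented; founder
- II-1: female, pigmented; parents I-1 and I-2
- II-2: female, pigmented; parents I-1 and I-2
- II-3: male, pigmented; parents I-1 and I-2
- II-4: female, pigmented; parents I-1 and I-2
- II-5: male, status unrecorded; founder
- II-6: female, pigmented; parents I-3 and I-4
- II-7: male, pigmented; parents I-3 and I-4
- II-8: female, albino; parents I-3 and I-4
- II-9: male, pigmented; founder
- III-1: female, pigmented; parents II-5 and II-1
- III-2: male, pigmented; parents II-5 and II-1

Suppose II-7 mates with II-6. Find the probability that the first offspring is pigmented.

8/9

I-3 is pigmented so carries Q and passed q to II-8 (qq), so I-3 is Qq.
I-4 is pigmented so carries Q and passed q to II-8 (qq), so I-4 is Qq.
II-7 is a pigmented offspring of I-3 (Qq) × I-4 (Qq), whose cross gives 1/4 QQ : 1/2 Qq : 1/4 qq; conditioning on being pigmented, II-7 is QQ with probability 1/3, Qq with probability 2/3.
II-6 is a pigmented offspring of I-3 (Qq) × I-4 (Qq), whose cross gives 1/4 QQ : 1/2 Qq : 1/4 qq; conditioning on being pigmented, II-6 is QQ with probability 1/3, Qq with probability 2/3.
Summing over parental genotype combinations, P(offspring is pigmented) = 1/9·1 + 2/9·1 + 2/9·1 + 4/9·3/4 = 8/9.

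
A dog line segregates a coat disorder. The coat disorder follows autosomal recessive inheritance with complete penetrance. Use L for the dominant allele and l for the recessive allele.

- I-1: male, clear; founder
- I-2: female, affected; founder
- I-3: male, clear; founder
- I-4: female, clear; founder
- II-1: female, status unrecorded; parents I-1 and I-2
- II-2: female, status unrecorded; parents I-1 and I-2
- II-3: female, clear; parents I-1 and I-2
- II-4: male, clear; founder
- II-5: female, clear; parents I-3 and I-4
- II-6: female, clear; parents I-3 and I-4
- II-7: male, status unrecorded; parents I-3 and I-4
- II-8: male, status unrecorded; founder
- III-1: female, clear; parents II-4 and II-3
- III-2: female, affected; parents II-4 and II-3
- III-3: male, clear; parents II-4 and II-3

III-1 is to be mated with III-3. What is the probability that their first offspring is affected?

II-4 is clear so carries L and passed l to III-2 (ll), so II-4 is Ll.
II-3 is clear so carries L and received l from I-2 (ll), so II-3 is Ll.
III-1 is a clear offspring of II-4 (Ll) × II-3 (Ll), whose cross gives 1/4 LL : 1/2 Ll : 1/4 ll; conditioning on being clear, III-1 is LL with probability 1/3, Ll with probability 2/3.
III-3 is a clear offspring of II-4 (Ll) × II-3 (Ll), whose cross gives 1/4 LL : 1/2 Ll : 1/4 ll; conditioning on being clear, III-3 is LL with probability 1/3, Ll with probability 2/3.
Summing over parental genotype combinations, P(offspring is affected) = 4/9·1/4 = 1/9.

1/9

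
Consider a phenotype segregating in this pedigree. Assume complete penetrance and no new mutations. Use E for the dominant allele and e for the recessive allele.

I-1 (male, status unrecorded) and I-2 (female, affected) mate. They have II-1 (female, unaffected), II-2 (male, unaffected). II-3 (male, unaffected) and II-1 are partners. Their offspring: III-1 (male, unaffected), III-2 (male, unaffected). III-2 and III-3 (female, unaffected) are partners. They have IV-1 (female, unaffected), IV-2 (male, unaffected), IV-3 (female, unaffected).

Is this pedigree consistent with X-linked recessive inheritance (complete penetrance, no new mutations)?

Under X-linked recessive, II-2 (unaffected, male) cannot arise from I-1 (unrecorded) × I-2 (affected).

No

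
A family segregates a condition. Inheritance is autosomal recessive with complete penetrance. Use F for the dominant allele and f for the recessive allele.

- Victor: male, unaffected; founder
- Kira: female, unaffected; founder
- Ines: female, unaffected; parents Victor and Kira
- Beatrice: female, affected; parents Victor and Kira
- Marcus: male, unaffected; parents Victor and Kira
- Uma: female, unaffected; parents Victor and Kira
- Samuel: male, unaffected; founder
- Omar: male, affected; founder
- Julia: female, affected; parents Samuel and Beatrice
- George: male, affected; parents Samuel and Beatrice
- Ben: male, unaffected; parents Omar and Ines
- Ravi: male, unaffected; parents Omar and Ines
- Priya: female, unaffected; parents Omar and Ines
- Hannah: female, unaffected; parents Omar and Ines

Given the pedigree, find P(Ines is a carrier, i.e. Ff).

Victor is unaffected so carries F and passed f to Beatrice (ff), so Victor is Ff.
Kira is unaffected so carries F and passed f to Beatrice (ff), so Kira is Ff.
Their cross gives offspring ratios 1/4 FF : 1/2 Ff : 1/4 ff. Conditioning on Ines being unaffected, P(Ff) = 1/2 / 3/4 = 2/3 before taking Ines's own offspring into account.
Omar is affected, so Omar is ff.
Now use Ines's offspring. Probability of each recorded status — unaffected son Ben: 1/2 if Ines is Ff, 1 if FF; unaffected son Ravi: 1/2 if Ines is Ff, 1 if FF; unaffected daughter Priya: 1/2 if Ines is Ff, 1 if FF; unaffected daughter Hannah: 1/2 if Ines is Ff, 1 if FF.
Bayes: P(Ff) = 2/3·1/16 / (2/3·1/16 + 1/3·1) = 1/9.

1/9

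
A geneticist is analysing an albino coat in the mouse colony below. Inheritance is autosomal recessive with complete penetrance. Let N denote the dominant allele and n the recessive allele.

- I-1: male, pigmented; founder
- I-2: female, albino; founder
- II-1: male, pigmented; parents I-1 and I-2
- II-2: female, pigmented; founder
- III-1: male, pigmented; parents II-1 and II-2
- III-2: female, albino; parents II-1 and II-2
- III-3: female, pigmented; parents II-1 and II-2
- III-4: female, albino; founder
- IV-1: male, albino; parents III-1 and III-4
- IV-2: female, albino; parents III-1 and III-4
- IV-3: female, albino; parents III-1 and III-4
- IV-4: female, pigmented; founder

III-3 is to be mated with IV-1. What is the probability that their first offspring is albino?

II-1 is pigmented so carries N and received n from I-2 (nn), so II-1 is Nn.
II-2 is pigmented so carries N and passed n to III-2 (nn), so II-2 is Nn.
III-3 is a pigmented offspring of II-1 (Nn) × II-2 (Nn), whose cross gives 1/4 NN : 1/2 Nn : 1/4 nn; conditioning on being pigmented, III-3 is NN with probability 1/3, Nn with probability 2/3.
IV-1 is albino, so IV-1 is nn.
Summing over parental genotype combinations, P(offspring is albino) = 2/3·1/2 = 1/3.

1/3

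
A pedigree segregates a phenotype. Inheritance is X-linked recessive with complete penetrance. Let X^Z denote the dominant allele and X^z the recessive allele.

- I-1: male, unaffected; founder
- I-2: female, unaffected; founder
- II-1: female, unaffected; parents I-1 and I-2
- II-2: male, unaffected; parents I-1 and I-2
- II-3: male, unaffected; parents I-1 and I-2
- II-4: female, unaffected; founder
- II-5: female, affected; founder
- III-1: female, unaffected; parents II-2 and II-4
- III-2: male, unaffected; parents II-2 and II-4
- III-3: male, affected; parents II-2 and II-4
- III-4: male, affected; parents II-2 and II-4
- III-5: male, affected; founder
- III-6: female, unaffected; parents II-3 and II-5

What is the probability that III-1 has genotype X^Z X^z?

II-2 is unaffected, so II-2 is X^Z Y.
II-4 is unaffected so carries Z and passed z to III-3 (X^z Y), so II-4 is X^Z X^z.
Their cross gives offspring ratios 1/2 X^Z X^Z : 1/2 X^Z X^z. Conditioning on III-1 being unaffected, P(X^Z X^z) = 1/2 / 1 = 1/2.

1/2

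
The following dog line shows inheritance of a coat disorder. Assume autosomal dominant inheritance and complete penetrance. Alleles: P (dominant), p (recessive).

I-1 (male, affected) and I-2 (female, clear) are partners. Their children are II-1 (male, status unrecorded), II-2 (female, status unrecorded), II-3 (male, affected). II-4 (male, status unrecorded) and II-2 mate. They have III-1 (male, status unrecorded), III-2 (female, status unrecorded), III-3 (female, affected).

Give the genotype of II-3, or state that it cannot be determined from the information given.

Pp

From phenotype alone, II-3 is PP or Pp.
II-3 is affected so carries P and received p from I-2 (pp), so II-3 is Pp.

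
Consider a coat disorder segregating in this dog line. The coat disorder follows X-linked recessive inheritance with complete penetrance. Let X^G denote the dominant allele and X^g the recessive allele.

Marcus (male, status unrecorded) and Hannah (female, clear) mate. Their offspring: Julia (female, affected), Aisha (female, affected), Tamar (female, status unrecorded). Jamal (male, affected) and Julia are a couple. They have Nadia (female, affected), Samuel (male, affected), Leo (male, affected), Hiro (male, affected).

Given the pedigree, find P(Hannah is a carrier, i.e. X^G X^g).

1

Hannah is clear so carries G and passed g to Julia (X^g X^g), so Hannah is X^G X^g, giving P(X^G X^g) = 1.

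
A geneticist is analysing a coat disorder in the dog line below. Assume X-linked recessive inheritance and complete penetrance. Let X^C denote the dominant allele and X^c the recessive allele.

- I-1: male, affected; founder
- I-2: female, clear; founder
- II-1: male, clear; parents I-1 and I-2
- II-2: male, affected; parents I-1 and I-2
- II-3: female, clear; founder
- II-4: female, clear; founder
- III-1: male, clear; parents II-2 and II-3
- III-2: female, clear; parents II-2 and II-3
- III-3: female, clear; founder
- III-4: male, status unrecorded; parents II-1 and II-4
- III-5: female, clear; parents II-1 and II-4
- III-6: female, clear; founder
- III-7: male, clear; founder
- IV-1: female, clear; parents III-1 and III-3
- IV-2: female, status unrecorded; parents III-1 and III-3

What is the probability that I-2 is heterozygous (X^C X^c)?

1

I-2 is clear so carries C and passed c to II-2 (X^c Y), so I-2 is X^C X^c, giving P(X^C X^c) = 1.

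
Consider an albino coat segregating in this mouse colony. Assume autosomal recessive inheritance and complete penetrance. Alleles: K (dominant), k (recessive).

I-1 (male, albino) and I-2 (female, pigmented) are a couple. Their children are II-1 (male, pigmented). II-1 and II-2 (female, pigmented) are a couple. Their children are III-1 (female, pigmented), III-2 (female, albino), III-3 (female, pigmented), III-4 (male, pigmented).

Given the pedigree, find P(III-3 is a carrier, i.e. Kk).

2/3

II-1 is pigmented so carries K and received k from I-1 (kk), so II-1 is Kk.
II-2 is pigmented so carries K and passed k to III-2 (kk), so II-2 is Kk.
Their cross gives offspring ratios 1/4 KK : 1/2 Kk : 1/4 kk. Conditioning on III-3 being pigmented, P(Kk) = 1/2 / 3/4 = 2/3.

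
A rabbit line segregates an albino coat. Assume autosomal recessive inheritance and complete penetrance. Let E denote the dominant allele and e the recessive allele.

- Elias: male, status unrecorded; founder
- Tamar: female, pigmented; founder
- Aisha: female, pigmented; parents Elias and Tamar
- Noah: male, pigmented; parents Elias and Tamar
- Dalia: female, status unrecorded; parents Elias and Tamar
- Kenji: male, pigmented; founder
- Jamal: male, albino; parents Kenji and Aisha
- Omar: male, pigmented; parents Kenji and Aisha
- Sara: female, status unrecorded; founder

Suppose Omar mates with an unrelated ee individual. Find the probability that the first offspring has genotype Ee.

2/3

Kenji is pigmented so carries E and passed e to Jamal (ee), so Kenji is Ee.
Aisha is pigmented so carries E and passed e to Jamal (ee), so Aisha is Ee.
Omar is a pigmented offspring of Kenji (Ee) × Aisha (Ee), whose cross gives 1/4 EE : 1/2 Ee : 1/4 ee; conditioning on being pigmented, Omar is EE with probability 1/3, Ee with probability 2/3.
Summing over parental genotype combinations, P(offspring has genotype Ee) = 1/3·1 + 2/3·1/2 = 2/3.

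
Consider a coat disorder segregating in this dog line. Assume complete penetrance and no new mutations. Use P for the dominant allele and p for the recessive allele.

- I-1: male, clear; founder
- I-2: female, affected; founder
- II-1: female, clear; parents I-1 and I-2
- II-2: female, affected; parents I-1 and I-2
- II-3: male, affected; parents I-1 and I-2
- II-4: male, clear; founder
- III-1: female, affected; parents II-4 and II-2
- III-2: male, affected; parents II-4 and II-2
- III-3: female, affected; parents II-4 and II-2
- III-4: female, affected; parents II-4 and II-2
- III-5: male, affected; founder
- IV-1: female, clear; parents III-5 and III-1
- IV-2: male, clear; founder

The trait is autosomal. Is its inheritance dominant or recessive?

dominant

III-5 and III-1 are both affected yet have a clear child IV-1. Under a recessive model two affected parents are homozygous and every child would be affected, so the trait cannot be recessive.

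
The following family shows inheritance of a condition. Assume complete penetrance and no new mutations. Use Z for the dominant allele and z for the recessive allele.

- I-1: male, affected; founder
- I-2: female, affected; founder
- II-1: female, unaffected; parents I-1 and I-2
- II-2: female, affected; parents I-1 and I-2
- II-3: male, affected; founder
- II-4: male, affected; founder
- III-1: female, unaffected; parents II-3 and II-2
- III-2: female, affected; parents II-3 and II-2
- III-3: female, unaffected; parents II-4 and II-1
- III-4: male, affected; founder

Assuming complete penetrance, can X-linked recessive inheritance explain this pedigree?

No

Under X-linked recessive, II-1 (unaffected, female) cannot arise from I-1 (affected) × I-2 (affected).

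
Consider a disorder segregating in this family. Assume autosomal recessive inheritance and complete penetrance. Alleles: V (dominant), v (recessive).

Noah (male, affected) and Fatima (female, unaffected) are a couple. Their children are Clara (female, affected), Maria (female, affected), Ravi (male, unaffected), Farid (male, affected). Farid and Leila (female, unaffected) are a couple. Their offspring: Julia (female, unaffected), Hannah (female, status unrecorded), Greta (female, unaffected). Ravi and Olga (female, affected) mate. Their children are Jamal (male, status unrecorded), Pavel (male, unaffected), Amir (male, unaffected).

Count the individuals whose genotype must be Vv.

Obligate heterozygotes: Fatima is unaffected so carries V and passed v to Clara (vv), so Fatima is Vv; Ravi is unaffected so carries V and received v from Noah (vv), so Ravi is Vv; Julia is unaffected so carries V and received v from Farid (vv), so Julia is Vv; Greta is unaffected so carries V and received v from Farid (vv), so Greta is Vv; Pavel is unaffected so carries V and received v from Olga (vv), so Pavel is Vv; Amir is unaffected so carries V and received v from Olga (vv), so Amir is Vv.
Every other individual is either homozygous by phenotype or has at least one consistent homozygous assignment, so the count is 6.

6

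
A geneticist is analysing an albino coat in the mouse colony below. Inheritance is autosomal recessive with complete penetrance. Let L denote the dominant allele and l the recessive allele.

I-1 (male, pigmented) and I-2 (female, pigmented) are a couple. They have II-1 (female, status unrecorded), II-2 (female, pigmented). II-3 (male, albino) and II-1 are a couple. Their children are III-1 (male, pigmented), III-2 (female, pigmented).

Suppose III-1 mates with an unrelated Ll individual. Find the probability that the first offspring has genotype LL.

1/4

III-1 is pigmented so carries L and received l from II-3 (ll), so III-1 is Ll.
The cross gives 1/4 LL : 1/2 Ll : 1/4 ll, so P(offspring has genotype LL) = 1/4.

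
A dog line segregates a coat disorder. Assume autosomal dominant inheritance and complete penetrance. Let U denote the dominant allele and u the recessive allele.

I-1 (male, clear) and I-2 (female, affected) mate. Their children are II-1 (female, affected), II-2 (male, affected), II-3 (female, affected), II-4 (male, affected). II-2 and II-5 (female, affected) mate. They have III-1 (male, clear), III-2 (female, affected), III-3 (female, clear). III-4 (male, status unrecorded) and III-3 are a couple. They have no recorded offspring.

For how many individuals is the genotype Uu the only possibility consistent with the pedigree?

Obligate heterozygotes: II-1 is affected so carries U and received u from I-1 (uu), so II-1 is Uu; II-2 is affected so carries U and received u from I-1 (uu), so II-2 is Uu; II-3 is affected so carries U and received u from I-1 (uu), so II-3 is Uu; II-4 is affected so carries U and received u from I-1 (uu), so II-4 is Uu; II-5 is affected so carries U and passed u to III-1 (uu), so II-5 is Uu.
Every other individual is either homozygous by phenotype or has at least one consistent homozygous assignment, so the count is 5.

5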